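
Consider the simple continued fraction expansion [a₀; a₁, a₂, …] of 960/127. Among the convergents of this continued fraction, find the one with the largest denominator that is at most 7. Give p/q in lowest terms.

53/7

a_0 = 7: 7/1  (≤ bound)
a_1 = 1: 8/1  (≤ bound)
a_2 = 1: 15/2  (≤ bound)
a_3 = 3: 53/7  (≤ bound)
a_4 = 1: 68/9  (> 7, stop)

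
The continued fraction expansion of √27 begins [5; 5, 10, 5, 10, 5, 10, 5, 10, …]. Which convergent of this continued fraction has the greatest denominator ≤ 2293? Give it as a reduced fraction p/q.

a_0 = 5: 5/1  (≤ bound)
a_1 = 5: 26/5  (≤ bound)
a_2 = 10: 265/51  (≤ bound)
a_3 = 5: 1351/260  (≤ bound)
a_4 = 10: 13775/2651  (> 2293, stop)

1351/260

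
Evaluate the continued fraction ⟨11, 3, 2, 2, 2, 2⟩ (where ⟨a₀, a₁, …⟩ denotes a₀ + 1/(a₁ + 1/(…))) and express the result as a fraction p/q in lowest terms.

1118/99

a_0 = 11: 11/1
a_1 = 3: 34/3
a_2 = 2: 79/7
a_3 = 2: 192/17
a_4 = 2: 463/41
a_5 = 2: 1118/99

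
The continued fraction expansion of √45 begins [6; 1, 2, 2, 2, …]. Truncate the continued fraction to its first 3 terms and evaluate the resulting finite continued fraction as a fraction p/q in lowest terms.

Start with 2.
1 + 1/(2/1) = 1 + 1/2 = 3/2
6 + 1/(3/2) = 6 + 2/3 = 20/3

20/3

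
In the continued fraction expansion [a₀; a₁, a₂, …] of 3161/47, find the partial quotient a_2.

1

⌊3161/47⌋ = 67, remainder 12
⌊47/12⌋ = 3, remainder 11
⌊12/11⌋ = 1, remainder 1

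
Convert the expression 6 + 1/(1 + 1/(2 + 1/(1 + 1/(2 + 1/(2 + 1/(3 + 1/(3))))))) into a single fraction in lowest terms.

Start with 3.
3 + 1/(3/1) = 3 + 1/3 = 10/3
2 + 1/(10/3) = 2 + 3/10 = 23/10
2 + 1/(23/10) = 2 + 10/23 = 56/23
1 + 1/(56/23) = 1 + 23/56 = 79/56
2 + 1/(79/56) = 2 + 56/79 = 214/79
1 + 1/(214/79) = 1 + 79/214 = 293/214
6 + 1/(293/214) = 6 + 214/293 = 1972/293

1972/293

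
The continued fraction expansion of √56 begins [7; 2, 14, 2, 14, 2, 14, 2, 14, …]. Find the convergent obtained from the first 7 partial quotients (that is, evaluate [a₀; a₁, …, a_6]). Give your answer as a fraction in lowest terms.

194873/26041

Work from the innermost term outward:
Start with 14.
2 + 1/(14/1) = 2 + 1/14 = 29/14
14 + 1/(29/14) = 14 + 14/29 = 420/29
2 + 1/(420/29) = 2 + 29/420 = 869/420
14 + 1/(869/420) = 14 + 420/869 = 12586/869
2 + 1/(12586/869) = 2 + 869/12586 = 26041/12586
7 + 1/(26041/12586) = 7 + 12586/26041 = 194873/26041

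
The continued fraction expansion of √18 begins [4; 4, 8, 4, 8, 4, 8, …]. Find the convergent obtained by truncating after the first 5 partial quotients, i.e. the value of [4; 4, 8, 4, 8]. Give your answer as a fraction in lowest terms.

Collapse the nested fraction from the inside out:
Start with 8.
4 + 1/(8/1) = 4 + 1/8 = 33/8
8 + 1/(33/8) = 8 + 8/33 = 272/33
4 + 1/(272/33) = 4 + 33/272 = 1121/272
4 + 1/(1121/272) = 4 + 272/1121 = 4756/1121

4756/1121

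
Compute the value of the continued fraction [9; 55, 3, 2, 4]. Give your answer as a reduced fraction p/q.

Work from the innermost term outward:
Start with 4.
2 + 1/(4/1) = 2 + 1/4 = 9/4
3 + 1/(9/4) = 3 + 4/9 = 31/9
55 + 1/(31/9) = 55 + 9/31 = 1714/31
9 + 1/(1714/31) = 9 + 31/1714 = 15457/1714

15457/1714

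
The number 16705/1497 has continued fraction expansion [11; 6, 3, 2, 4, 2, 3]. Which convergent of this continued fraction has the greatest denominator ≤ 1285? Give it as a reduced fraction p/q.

a_0 = 11: 11/1  (≤ bound)
a_1 = 6: 67/6  (≤ bound)
a_2 = 3: 212/19  (≤ bound)
a_3 = 2: 491/44  (≤ bound)
a_4 = 4: 2176/195  (≤ bound)
a_5 = 2: 4843/434  (≤ bound)
a_6 = 3: 16705/1497  (> 1285, stop)

4843/434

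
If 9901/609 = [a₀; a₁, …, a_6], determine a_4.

3

⌊9901/609⌋ = 16, remainder 157
⌊609/157⌋ = 3, remainder 138
⌊157/138⌋ = 1, remainder 19
⌊138/19⌋ = 7, remainder 5
⌊19/5⌋ = 3, remainder 4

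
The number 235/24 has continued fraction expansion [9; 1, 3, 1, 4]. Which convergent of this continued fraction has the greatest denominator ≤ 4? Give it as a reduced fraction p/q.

39/4

List convergents until the denominator exceeds the bound:
a_0 = 9: 9/1  (≤ bound)
a_1 = 1: 10/1  (≤ bound)
a_2 = 3: 39/4  (≤ bound)
a_3 = 1: 49/5  (> 4, stop)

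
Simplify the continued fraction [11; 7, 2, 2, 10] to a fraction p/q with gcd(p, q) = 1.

Starting at the tail and folding back:
Start with 10.
2 + 1/(10/1) = 2 + 1/10 = 21/10
2 + 1/(21/10) = 2 + 10/21 = 52/21
7 + 1/(52/21) = 7 + 21/52 = 385/52
11 + 1/(385/52) = 11 + 52/385 = 4287/385

4287/385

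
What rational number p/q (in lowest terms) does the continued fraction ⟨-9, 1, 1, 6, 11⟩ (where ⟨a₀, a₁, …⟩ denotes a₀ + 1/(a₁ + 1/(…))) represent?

-1227/145

a_0 = -9: -9/1
a_1 = 1: -8/1
a_2 = 1: -17/2
a_3 = 6: -110/13
a_4 = 11: -1227/145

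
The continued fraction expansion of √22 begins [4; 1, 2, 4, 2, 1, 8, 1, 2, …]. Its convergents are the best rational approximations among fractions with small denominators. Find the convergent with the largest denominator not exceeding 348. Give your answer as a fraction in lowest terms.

List convergents until the denominator exceeds the bound:
a_0 = 4: 4/1  (≤ bound)
a_1 = 1: 5/1  (≤ bound)
a_2 = 2: 14/3  (≤ bound)
a_3 = 4: 61/13  (≤ bound)
a_4 = 2: 136/29  (≤ bound)
a_5 = 1: 197/42  (≤ bound)
a_6 = 8: 1712/365  (> 348, stop)

197/42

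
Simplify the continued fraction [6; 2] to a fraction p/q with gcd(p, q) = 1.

13/2

Collapse the nested fraction from the inside out:
Start with 2.
6 + 1/(2/1) = 6 + 1/2 = 13/2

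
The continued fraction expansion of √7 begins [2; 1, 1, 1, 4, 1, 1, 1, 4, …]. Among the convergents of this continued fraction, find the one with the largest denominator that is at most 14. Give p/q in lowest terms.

37/14

a_0 = 2: 2/1  (≤ bound)
a_1 = 1: 3/1  (≤ bound)
a_2 = 1: 5/2  (≤ bound)
a_3 = 1: 8/3  (≤ bound)
a_4 = 4: 37/14  (≤ bound)
a_5 = 1: 45/17  (> 14, stop)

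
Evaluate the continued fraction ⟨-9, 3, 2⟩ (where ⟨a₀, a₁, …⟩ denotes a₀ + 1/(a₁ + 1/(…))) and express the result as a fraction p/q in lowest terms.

-61/7

Use the convergent recurrence hₖ = aₖ·hₖ₋₁ + hₖ₋₂ (and likewise for the denominators kₖ):
a_0 = -9: -9/1
a_1 = 3: -26/3
a_2 = 2: -61/7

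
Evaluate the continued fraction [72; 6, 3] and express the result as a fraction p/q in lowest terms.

1371/19

Build up convergents one term at a time:
a_0 = 72: 72/1
a_1 = 6: 433/6
a_2 = 3: 1371/19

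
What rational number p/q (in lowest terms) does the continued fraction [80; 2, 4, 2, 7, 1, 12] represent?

Build up convergents one term at a time:
a_0 = 80: 80/1
a_1 = 2: 161/2
a_2 = 4: 724/9
a_3 = 2: 1609/20
a_4 = 7: 11987/149
a_5 = 1: 13596/169
a_6 = 12: 175139/2177

175139/2177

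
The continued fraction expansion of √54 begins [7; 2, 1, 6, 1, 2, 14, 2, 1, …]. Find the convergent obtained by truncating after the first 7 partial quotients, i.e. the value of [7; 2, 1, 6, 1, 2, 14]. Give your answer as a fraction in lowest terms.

Collapse the nested fraction from the inside out:
Start with 14.
2 + 1/(14/1) = 2 + 1/14 = 29/14
1 + 1/(29/14) = 1 + 14/29 = 43/29
6 + 1/(43/29) = 6 + 29/43 = 287/43
1 + 1/(287/43) = 1 + 43/287 = 330/287
2 + 1/(330/287) = 2 + 287/330 = 947/330
7 + 1/(947/330) = 7 + 330/947 = 6959/947

6959/947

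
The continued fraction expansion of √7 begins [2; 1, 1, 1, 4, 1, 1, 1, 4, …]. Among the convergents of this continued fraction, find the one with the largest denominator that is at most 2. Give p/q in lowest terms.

5/2

a_0 = 2: 2/1  (≤ bound)
a_1 = 1: 3/1  (≤ bound)
a_2 = 1: 5/2  (≤ bound)
a_3 = 1: 8/3  (> 2, stop)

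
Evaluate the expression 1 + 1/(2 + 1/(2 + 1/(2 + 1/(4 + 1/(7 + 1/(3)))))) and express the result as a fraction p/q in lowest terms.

Collapse the nested fraction from the inside out:
Start with 3.
7 + 1/(3/1) = 7 + 1/3 = 22/3
4 + 1/(22/3) = 4 + 3/22 = 91/22
2 + 1/(91/22) = 2 + 22/91 = 204/91
2 + 1/(204/91) = 2 + 91/204 = 499/204
2 + 1/(499/204) = 2 + 204/499 = 1202/499
1 + 1/(1202/499) = 1 + 499/1202 = 1701/1202

1701/1202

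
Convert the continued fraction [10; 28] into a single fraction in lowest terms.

281/28

Collapse the nested fraction from the inside out:
Start with 28.
10 + 1/(28/1) = 10 + 1/28 = 281/28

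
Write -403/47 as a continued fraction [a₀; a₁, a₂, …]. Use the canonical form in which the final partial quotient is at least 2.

[-9; 2, 2, 1, 6]

Apply division with remainder until the remainder is 0:
-403 = -9·47 + 20, so a_0 = -9
47 = 2·20 + 7, so a_1 = 2
20 = 2·7 + 6, so a_2 = 2
7 = 1·6 + 1, so a_3 = 1
6 = 6·1 + 0, so a_4 = 6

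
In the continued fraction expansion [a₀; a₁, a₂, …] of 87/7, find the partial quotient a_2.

3

87 ÷ 7 → quotient 12, remainder 3
7 ÷ 3 → quotient 2, remainder 1
3 ÷ 1 → quotient 3, remainder 0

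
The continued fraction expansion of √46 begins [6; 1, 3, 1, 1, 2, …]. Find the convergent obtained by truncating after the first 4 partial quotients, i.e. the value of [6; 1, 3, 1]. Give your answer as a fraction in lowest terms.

34/5

Start with 1.
3 + 1/(1/1) = 3 + 1/1 = 4/1
1 + 1/(4/1) = 1 + 1/4 = 5/4
6 + 1/(5/4) = 6 + 4/5 = 34/5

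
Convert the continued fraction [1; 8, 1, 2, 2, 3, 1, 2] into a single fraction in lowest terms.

Start with 2.
1 + 1/(2/1) = 1 + 1/2 = 3/2
3 + 1/(3/2) = 3 + 2/3 = 11/3
2 + 1/(11/3) = 2 + 3/11 = 25/11
2 + 1/(25/11) = 2 + 11/25 = 61/25
1 + 1/(61/25) = 1 + 25/61 = 86/61
8 + 1/(86/61) = 8 + 61/86 = 749/86
1 + 1/(749/86) = 1 + 86/749 = 835/749

835/749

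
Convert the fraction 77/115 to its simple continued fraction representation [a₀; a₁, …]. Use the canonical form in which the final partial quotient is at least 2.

[0; 1, 2, 38]

77 ÷ 115 → quotient 0, remainder 77
115 ÷ 77 → quotient 1, remainder 38
77 ÷ 38 → quotient 2, remainder 1
38 ÷ 1 → quotient 38, remainder 0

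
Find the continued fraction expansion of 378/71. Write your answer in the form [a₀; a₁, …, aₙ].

Repeatedly divide and take the remainder:
378 = 5·71 + 23, so a_0 = 5
71 = 3·23 + 2, so a_1 = 3
23 = 11·2 + 1, so a_2 = 11
2 = 2·1 + 0, so a_3 = 2

[5; 3, 11, 2]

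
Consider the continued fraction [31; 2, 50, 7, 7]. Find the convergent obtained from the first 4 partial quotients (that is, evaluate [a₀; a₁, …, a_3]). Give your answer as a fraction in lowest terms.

a_0 = 31: 31/1
a_1 = 2: 63/2
a_2 = 50: 3181/101
a_3 = 7: 22330/709

22330/709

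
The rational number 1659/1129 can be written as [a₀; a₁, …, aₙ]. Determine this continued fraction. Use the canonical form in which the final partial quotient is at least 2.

Repeatedly divide and take the remainder:
1659 ÷ 1129 → quotient 1, remainder 530
1129 ÷ 530 → quotient 2, remainder 69
530 ÷ 69 → quotient 7, remainder 47
69 ÷ 47 → quotient 1, remainder 22
47 ÷ 22 → quotient 2, remainder 3
22 ÷ 3 → quotient 7, remainder 1
3 ÷ 1 → quotient 3, remainder 0

[1; 2, 7, 1, 2, 7, 3]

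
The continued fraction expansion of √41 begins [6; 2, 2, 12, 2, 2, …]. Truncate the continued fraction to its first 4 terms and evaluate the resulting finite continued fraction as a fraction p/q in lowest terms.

397/62

Build up convergents one term at a time:
a_0 = 6: 6/1
a_1 = 2: 13/2
a_2 = 2: 32/5
a_3 = 12: 397/62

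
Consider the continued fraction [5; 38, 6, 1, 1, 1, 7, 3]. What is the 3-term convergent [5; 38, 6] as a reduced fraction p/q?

1151/229

Start with 6.
38 + 1/(6/1) = 38 + 1/6 = 229/6
5 + 1/(229/6) = 5 + 6/229 = 1151/229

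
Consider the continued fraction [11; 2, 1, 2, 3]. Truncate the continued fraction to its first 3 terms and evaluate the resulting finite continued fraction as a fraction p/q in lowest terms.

34/3

Start with 1.
2 + 1/(1/1) = 2 + 1/1 = 3/1
11 + 1/(3/1) = 11 + 1/3 = 34/3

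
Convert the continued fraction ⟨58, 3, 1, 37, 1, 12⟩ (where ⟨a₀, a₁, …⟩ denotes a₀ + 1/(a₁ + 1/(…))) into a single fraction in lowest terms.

Collapse the nested fraction from the inside out:
Start with 12.
1 + 1/(12/1) = 1 + 1/12 = 13/12
37 + 1/(13/12) = 37 + 12/13 = 493/13
1 + 1/(493/13) = 1 + 13/493 = 506/493
3 + 1/(506/493) = 3 + 493/506 = 2011/506
58 + 1/(2011/506) = 58 + 506/2011 = 117144/2011

117144/2011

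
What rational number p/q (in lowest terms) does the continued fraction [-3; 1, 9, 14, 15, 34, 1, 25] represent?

-4062745/1935291

Collapse the nested fraction from the inside out:
Start with 25.
1 + 1/(25/1) = 1 + 1/25 = 26/25
34 + 1/(26/25) = 34 + 25/26 = 909/26
15 + 1/(909/26) = 15 + 26/909 = 13661/909
14 + 1/(13661/909) = 14 + 909/13661 = 192163/13661
9 + 1/(192163/13661) = 9 + 13661/192163 = 1743128/192163
1 + 1/(1743128/192163) = 1 + 192163/1743128 = 1935291/1743128
-3 + 1/(1935291/1743128) = -3 + 1743128/1935291 = -4062745/1935291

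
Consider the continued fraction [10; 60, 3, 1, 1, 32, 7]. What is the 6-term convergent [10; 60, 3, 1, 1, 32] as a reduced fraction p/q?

137678/13745

a_0 = 10: 10/1
a_1 = 60: 601/60
a_2 = 3: 1813/181
a_3 = 1: 2414/241
a_4 = 1: 4227/422
a_5 = 32: 137678/13745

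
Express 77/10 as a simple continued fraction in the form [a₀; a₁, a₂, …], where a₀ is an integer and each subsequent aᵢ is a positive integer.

[7; 1, 2, 3]

⌊77/10⌋ = 7, remainder 7
⌊10/7⌋ = 1, remainder 3
⌊7/3⌋ = 2, remainder 1
⌊3/1⌋ = 3, remainder 0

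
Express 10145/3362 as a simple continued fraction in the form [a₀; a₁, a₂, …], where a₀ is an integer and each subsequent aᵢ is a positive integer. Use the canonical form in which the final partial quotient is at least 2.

Run the Euclidean algorithm, recording each quotient:
10145 ÷ 3362 → quotient 3, remainder 59
3362 ÷ 59 → quotient 56, remainder 58
59 ÷ 58 → quotient 1, remainder 1
58 ÷ 1 → quotient 58, remainder 0

[3; 56, 1, 58]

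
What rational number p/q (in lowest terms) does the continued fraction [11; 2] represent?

23/2

Start with 2.
11 + 1/(2/1) = 11 + 1/2 = 23/2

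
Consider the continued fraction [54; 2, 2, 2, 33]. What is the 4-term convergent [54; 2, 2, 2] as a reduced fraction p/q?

a_0 = 54: 54/1
a_1 = 2: 109/2
a_2 = 2: 272/5
a_3 = 2: 653/12

653/12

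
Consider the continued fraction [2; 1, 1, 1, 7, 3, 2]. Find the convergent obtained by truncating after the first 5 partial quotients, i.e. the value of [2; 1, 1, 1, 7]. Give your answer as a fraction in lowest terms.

Compute successive convergents:
a_0 = 2: 2/1
a_1 = 1: 3/1
a_2 = 1: 5/2
a_3 = 1: 8/3
a_4 = 7: 61/23

61/23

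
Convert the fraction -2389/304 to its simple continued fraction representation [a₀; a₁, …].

-2389 ÷ 304 → quotient -8, remainder 43
304 ÷ 43 → quotient 7, remainder 3
43 ÷ 3 → quotient 14, remainder 1
3 ÷ 1 → quotient 3, remainder 0

[-8; 7, 14, 3]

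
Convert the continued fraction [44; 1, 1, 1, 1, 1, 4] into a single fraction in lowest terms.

1651/37

Start with 4.
1 + 1/(4/1) = 1 + 1/4 = 5/4
1 + 1/(5/4) = 1 + 4/5 = 9/5
1 + 1/(9/5) = 1 + 5/9 = 14/9
1 + 1/(14/9) = 1 + 9/14 = 23/14
1 + 1/(23/14) = 1 + 14/23 = 37/23
44 + 1/(37/23) = 44 + 23/37 = 1651/37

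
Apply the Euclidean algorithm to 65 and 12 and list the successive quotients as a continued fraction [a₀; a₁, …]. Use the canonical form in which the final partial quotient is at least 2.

[5; 2, 2, 2]

⌊65/12⌋ = 5, remainder 5
⌊12/5⌋ = 2, remainder 2
⌊5/2⌋ = 2, remainder 1
⌊2/1⌋ = 2, remainder 0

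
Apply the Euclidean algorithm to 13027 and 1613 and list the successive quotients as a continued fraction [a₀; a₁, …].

[8; 13, 8, 1, 3, 1, 2]

13027 = 8·1613 + 123, so a_0 = 8
1613 = 13·123 + 14, so a_1 = 13
123 = 8·14 + 11, so a_2 = 8
14 = 1·11 + 3, so a_3 = 1
11 = 3·3 + 2, so a_4 = 3
3 = 1·2 + 1, so a_5 = 1
2 = 2·1 + 0, so a_6 = 2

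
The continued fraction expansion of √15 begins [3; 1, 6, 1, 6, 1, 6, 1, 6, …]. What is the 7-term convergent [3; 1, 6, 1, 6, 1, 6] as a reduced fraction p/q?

Collapse the nested fraction from the inside out:
Start with 6.
1 + 1/(6/1) = 1 + 1/6 = 7/6
6 + 1/(7/6) = 6 + 6/7 = 48/7
1 + 1/(48/7) = 1 + 7/48 = 55/48
6 + 1/(55/48) = 6 + 48/55 = 378/55
1 + 1/(378/55) = 1 + 55/378 = 433/378
3 + 1/(433/378) = 3 + 378/433 = 1677/433

1677/433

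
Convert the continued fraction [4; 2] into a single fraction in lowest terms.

Start with 2.
4 + 1/(2/1) = 4 + 1/2 = 9/2

9/2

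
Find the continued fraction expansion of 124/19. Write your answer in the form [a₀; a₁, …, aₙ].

[6; 1, 1, 9]

Apply division with remainder until the remainder is 0:
⌊124/19⌋ = 6, remainder 10
⌊19/10⌋ = 1, remainder 9
⌊10/9⌋ = 1, remainder 1
⌊9/1⌋ = 9, remainder 0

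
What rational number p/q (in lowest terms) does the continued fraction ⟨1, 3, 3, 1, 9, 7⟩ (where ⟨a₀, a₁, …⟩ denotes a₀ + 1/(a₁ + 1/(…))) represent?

1179/902

Start with 7.
9 + 1/(7/1) = 9 + 1/7 = 64/7
1 + 1/(64/7) = 1 + 7/64 = 71/64
3 + 1/(71/64) = 3 + 64/71 = 277/71
3 + 1/(277/71) = 3 + 71/277 = 902/277
1 + 1/(902/277) = 1 + 277/902 = 1179/902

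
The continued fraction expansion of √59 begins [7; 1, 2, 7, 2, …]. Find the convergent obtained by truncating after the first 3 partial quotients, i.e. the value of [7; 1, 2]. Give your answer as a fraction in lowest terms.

Use the convergent recurrence hₖ = aₖ·hₖ₋₁ + hₖ₋₂ (and likewise for the denominators kₖ):
a_0 = 7: 7/1
a_1 = 1: 8/1
a_2 = 2: 23/3

23/3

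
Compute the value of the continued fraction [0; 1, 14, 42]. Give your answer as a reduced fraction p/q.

Compute successive convergents:
a_0 = 0: 0/1
a_1 = 1: 1/1
a_2 = 14: 14/15
a_3 = 42: 589/631

589/631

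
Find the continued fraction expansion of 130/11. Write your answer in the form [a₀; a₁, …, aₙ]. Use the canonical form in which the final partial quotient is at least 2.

130 ÷ 11 → quotient 11, remainder 9
11 ÷ 9 → quotient 1, remainder 2
9 ÷ 2 → quotient 4, remainder 1
2 ÷ 1 → quotient 2, remainder 0

[11; 1, 4, 2]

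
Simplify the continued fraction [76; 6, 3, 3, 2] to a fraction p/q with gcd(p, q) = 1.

11043/145

Build up convergents one term at a time:
a_0 = 76: 76/1
a_1 = 6: 457/6
a_2 = 3: 1447/19
a_3 = 3: 4798/63
a_4 = 2: 11043/145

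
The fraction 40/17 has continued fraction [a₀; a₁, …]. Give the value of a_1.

2

Run the Euclidean algorithm, recording each quotient:
⌊40/17⌋ = 2, remainder 6
⌊17/6⌋ = 2, remainder 5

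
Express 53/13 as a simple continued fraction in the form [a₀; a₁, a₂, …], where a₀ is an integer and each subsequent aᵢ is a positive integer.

[4; 13]

Run the Euclidean algorithm, recording each quotient:
⌊53/13⌋ = 4, remainder 1
⌊13/1⌋ = 13, remainder 0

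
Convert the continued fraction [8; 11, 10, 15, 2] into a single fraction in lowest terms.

28016/3463

a_0 = 8: 8/1
a_1 = 11: 89/11
a_2 = 10: 898/111
a_3 = 15: 13559/1676
a_4 = 2: 28016/3463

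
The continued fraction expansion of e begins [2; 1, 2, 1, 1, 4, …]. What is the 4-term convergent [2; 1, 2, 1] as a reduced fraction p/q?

Work from the innermost term outward:
Start with 1.
2 + 1/(1/1) = 2 + 1/1 = 3/1
1 + 1/(3/1) = 1 + 1/3 = 4/3
2 + 1/(4/3) = 2 + 3/4 = 11/4

11/4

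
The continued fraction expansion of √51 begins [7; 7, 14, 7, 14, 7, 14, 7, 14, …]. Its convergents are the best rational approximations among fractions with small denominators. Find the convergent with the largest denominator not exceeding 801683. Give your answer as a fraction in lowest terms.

499850/69993

a_0 = 7: 7/1  (≤ bound)
a_1 = 7: 50/7  (≤ bound)
a_2 = 14: 707/99  (≤ bound)
a_3 = 7: 4999/700  (≤ bound)
a_4 = 14: 70693/9899  (≤ bound)
a_5 = 7: 499850/69993  (≤ bound)
a_6 = 14: 7068593/989801  (> 801683, stop)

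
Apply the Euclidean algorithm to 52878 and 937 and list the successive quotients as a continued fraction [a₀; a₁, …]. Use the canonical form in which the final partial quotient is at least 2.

[56; 2, 3, 4, 31]

Run the Euclidean algorithm, recording each quotient:
52878 ÷ 937 → quotient 56, remainder 406
937 ÷ 406 → quotient 2, remainder 125
406 ÷ 125 → quotient 3, remainder 31
125 ÷ 31 → quotient 4, remainder 1
31 ÷ 1 → quotient 31, remainder 0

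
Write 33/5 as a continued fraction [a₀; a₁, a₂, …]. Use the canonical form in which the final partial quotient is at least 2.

33 ÷ 5 → quotient 6, remainder 3
5 ÷ 3 → quotient 1, remainder 2
3 ÷ 2 → quotient 1, remainder 1
2 ÷ 1 → quotient 2, remainder 0

[6; 1, 1, 2]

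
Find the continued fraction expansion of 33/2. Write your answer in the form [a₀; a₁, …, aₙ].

⌊33/2⌋ = 16, remainder 1
⌊2/1⌋ = 2, remainder 0

[16; 2]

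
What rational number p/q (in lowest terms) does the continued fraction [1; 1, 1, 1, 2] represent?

Start with 2.
1 + 1/(2/1) = 1 + 1/2 = 3/2
1 + 1/(3/2) = 1 + 2/3 = 5/3
1 + 1/(5/3) = 1 + 3/5 = 8/5
1 + 1/(8/5) = 1 + 5/8 = 13/8

13/8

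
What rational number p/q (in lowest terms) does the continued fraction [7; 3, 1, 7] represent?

Start with 7.
1 + 1/(7/1) = 1 + 1/7 = 8/7
3 + 1/(8/7) = 3 + 7/8 = 31/8
7 + 1/(31/8) = 7 + 8/31 = 225/31

225/31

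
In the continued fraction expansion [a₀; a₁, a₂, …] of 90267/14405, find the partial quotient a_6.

⌊90267/14405⌋ = 6, remainder 3837
⌊14405/3837⌋ = 3, remainder 2894
⌊3837/2894⌋ = 1, remainder 943
⌊2894/943⌋ = 3, remainder 65
⌊943/65⌋ = 14, remainder 33
⌊65/33⌋ = 1, remainder 32
⌊33/32⌋ = 1, remainder 1

1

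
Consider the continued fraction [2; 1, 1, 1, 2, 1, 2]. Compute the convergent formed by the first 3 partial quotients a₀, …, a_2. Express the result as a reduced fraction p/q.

5/2

Start with 1.
1 + 1/(1/1) = 1 + 1/1 = 2/1
2 + 1/(2/1) = 2 + 1/2 = 5/2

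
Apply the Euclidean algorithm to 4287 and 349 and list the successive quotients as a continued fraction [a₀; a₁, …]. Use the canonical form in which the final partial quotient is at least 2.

Run the Euclidean algorithm, recording each quotient:
4287 ÷ 349 → quotient 12, remainder 99
349 ÷ 99 → quotient 3, remainder 52
99 ÷ 52 → quotient 1, remainder 47
52 ÷ 47 → quotient 1, remainder 5
47 ÷ 5 → quotient 9, remainder 2
5 ÷ 2 → quotient 2, remainder 1
2 ÷ 1 → quotient 2, remainder 0

[12; 3, 1, 1, 9, 2, 2]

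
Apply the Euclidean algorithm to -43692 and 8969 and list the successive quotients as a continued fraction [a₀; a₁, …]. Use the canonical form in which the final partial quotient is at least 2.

Apply division with remainder until the remainder is 0:
-43692 ÷ 8969 → quotient -5, remainder 1153
8969 ÷ 1153 → quotient 7, remainder 898
1153 ÷ 898 → quotient 1, remainder 255
898 ÷ 255 → quotient 3, remainder 133
255 ÷ 133 → quotient 1, remainder 122
133 ÷ 122 → quotient 1, remainder 11
122 ÷ 11 → quotient 11, remainder 1
11 ÷ 1 → quotient 11, remainder 0

[-5; 7, 1, 3, 1, 1, 11, 11]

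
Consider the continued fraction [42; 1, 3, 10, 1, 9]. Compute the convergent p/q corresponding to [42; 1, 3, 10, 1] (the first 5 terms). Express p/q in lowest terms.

1924/45

a_0 = 42: 42/1
a_1 = 1: 43/1
a_2 = 3: 171/4
a_3 = 10: 1753/41
a_4 = 1: 1924/45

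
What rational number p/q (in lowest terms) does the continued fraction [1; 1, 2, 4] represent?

Collapse the nested fraction from the inside out:
Start with 4.
2 + 1/(4/1) = 2 + 1/4 = 9/4
1 + 1/(9/4) = 1 + 4/9 = 13/9
1 + 1/(13/9) = 1 + 9/13 = 22/13

22/13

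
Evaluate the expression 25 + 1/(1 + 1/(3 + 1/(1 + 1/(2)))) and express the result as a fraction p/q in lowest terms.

Start with 2.
1 + 1/(2/1) = 1 + 1/2 = 3/2
3 + 1/(3/2) = 3 + 2/3 = 11/3
1 + 1/(11/3) = 1 + 3/11 = 14/11
25 + 1/(14/11) = 25 + 11/14 = 361/14

361/14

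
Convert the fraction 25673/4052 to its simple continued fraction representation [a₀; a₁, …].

[6; 2, 1, 42, 1, 9, 3]

25673 ÷ 4052 → quotient 6, remainder 1361
4052 ÷ 1361 → quotient 2, remainder 1330
1361 ÷ 1330 → quotient 1, remainder 31
1330 ÷ 31 → quotient 42, remainder 28
31 ÷ 28 → quotient 1, remainder 3
28 ÷ 3 → quotient 9, remainder 1
3 ÷ 1 → quotient 3, remainder 0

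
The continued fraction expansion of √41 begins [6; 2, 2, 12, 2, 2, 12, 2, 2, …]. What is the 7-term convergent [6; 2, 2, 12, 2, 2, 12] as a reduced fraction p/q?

25414/3969

Use the convergent recurrence hₖ = aₖ·hₖ₋₁ + hₖ₋₂ (and likewise for the denominators kₖ):
a_0 = 6: 6/1
a_1 = 2: 13/2
a_2 = 2: 32/5
a_3 = 12: 397/62
a_4 = 2: 826/129
a_5 = 2: 2049/320
a_6 = 12: 25414/3969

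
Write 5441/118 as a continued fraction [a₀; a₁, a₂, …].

[46; 9, 13]

5441 = 46·118 + 13, so a_0 = 46
118 = 9·13 + 1, so a_1 = 9
13 = 13·1 + 0, so a_2 = 13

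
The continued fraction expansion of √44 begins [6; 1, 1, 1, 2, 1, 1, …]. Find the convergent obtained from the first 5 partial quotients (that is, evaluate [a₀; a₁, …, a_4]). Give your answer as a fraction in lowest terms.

53/8

Work from the innermost term outward:
Start with 2.
1 + 1/(2/1) = 1 + 1/2 = 3/2
1 + 1/(3/2) = 1 + 2/3 = 5/3
1 + 1/(5/3) = 1 + 3/5 = 8/5
6 + 1/(8/5) = 6 + 5/8 = 53/8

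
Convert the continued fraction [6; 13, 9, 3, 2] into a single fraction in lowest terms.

a_0 = 6: 6/1
a_1 = 13: 79/13
a_2 = 9: 717/118
a_3 = 3: 2230/367
a_4 = 2: 5177/852

5177/852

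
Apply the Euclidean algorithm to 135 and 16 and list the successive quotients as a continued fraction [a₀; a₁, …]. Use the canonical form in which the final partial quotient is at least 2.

[8; 2, 3, 2]

135 = 8·16 + 7, so a_0 = 8
16 = 2·7 + 2, so a_1 = 2
7 = 3·2 + 1, so a_2 = 3
2 = 2·1 + 0, so a_3 = 2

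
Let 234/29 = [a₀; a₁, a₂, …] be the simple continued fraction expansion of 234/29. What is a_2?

234 ÷ 29 → quotient 8, remainder 2
29 ÷ 2 → quotient 14, remainder 1
2 ÷ 1 → quotient 2, remainder 0

2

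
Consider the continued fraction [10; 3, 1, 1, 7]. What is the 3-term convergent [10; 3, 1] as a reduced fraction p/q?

Compute successive convergents:
a_0 = 10: 10/1
a_1 = 3: 31/3
a_2 = 1: 41/4

41/4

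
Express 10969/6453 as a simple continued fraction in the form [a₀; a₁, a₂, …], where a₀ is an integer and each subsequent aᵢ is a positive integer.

10969 ÷ 6453 → quotient 1, remainder 4516
6453 ÷ 4516 → quotient 1, remainder 1937
4516 ÷ 1937 → quotient 2, remainder 642
1937 ÷ 642 → quotient 3, remainder 11
642 ÷ 11 → quotient 58, remainder 4
11 ÷ 4 → quotient 2, remainder 3
4 ÷ 3 → quotient 1, remainder 1
3 ÷ 1 → quotient 3, remainder 0

[1; 1, 2, 3, 58, 2, 1, 3]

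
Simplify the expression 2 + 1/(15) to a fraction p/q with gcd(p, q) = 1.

31/15

Start with 15.
2 + 1/(15/1) = 2 + 1/15 = 31/15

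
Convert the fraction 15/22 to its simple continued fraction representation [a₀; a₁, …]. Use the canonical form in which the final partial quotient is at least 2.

15 ÷ 22 → quotient 0, remainder 15
22 ÷ 15 → quotient 1, remainder 7
15 ÷ 7 → quotient 2, remainder 1
7 ÷ 1 → quotient 7, remainder 0

[0; 1, 2, 7]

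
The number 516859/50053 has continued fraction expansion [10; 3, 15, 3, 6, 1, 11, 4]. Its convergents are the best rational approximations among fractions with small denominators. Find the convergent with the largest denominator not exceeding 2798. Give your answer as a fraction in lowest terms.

10667/1033

a_0 = 10: 10/1  (≤ bound)
a_1 = 3: 31/3  (≤ bound)
a_2 = 15: 475/46  (≤ bound)
a_3 = 3: 1456/141  (≤ bound)
a_4 = 6: 9211/892  (≤ bound)
a_5 = 1: 10667/1033  (≤ bound)
a_6 = 11: 126548/12255  (> 2798, stop)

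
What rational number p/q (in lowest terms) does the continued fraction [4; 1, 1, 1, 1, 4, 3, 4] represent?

Starting at the tail and folding back:
Start with 4.
3 + 1/(4/1) = 3 + 1/4 = 13/4
4 + 1/(13/4) = 4 + 4/13 = 56/13
1 + 1/(56/13) = 1 + 13/56 = 69/56
1 + 1/(69/56) = 1 + 56/69 = 125/69
1 + 1/(125/69) = 1 + 69/125 = 194/125
1 + 1/(194/125) = 1 + 125/194 = 319/194
4 + 1/(319/194) = 4 + 194/319 = 1470/319

1470/319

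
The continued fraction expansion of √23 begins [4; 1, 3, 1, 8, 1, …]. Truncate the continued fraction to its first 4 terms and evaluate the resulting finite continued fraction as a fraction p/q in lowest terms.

24/5

Starting at the tail and folding back:
Start with 1.
3 + 1/(1/1) = 3 + 1/1 = 4/1
1 + 1/(4/1) = 1 + 1/4 = 5/4
4 + 1/(5/4) = 4 + 4/5 = 24/5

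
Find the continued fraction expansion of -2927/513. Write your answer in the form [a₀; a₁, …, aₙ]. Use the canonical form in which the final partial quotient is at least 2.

[-6; 3, 2, 1, 1, 14, 2]

-2927 ÷ 513 → quotient -6, remainder 151
513 ÷ 151 → quotient 3, remainder 60
151 ÷ 60 → quotient 2, remainder 31
60 ÷ 31 → quotient 1, remainder 29
31 ÷ 29 → quotient 1, remainder 2
29 ÷ 2 → quotient 14, remainder 1
2 ÷ 1 → quotient 2, remainder 0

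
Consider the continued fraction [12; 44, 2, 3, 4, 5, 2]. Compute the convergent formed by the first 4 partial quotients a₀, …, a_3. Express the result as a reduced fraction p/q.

3739/311

Start with 3.
2 + 1/(3/1) = 2 + 1/3 = 7/3
44 + 1/(7/3) = 44 + 3/7 = 311/7
12 + 1/(311/7) = 12 + 7/311 = 3739/311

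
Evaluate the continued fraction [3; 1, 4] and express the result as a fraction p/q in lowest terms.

19/5

a_0 = 3: 3/1
a_1 = 1: 4/1
a_2 = 4: 19/5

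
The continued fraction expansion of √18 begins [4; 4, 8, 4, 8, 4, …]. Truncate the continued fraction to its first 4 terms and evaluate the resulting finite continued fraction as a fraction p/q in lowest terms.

577/136

Compute successive convergents:
a_0 = 4: 4/1
a_1 = 4: 17/4
a_2 = 8: 140/33
a_3 = 4: 577/136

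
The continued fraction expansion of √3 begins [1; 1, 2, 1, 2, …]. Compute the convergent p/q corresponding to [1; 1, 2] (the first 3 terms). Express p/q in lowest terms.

Start with 2.
1 + 1/(2/1) = 1 + 1/2 = 3/2
1 + 1/(3/2) = 1 + 2/3 = 5/3

5/3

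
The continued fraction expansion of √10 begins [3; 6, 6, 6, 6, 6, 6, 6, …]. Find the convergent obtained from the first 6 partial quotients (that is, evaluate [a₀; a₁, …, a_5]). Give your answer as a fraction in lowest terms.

27379/8658

Compute successive convergents:
a_0 = 3: 3/1
a_1 = 6: 19/6
a_2 = 6: 117/37
a_3 = 6: 721/228
a_4 = 6: 4443/1405
a_5 = 6: 27379/8658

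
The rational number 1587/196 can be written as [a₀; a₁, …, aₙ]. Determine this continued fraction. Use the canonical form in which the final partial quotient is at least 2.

[8; 10, 3, 6]

1587 = 8·196 + 19, so a_0 = 8
196 = 10·19 + 6, so a_1 = 10
19 = 3·6 + 1, so a_2 = 3
6 = 6·1 + 0, so a_3 = 6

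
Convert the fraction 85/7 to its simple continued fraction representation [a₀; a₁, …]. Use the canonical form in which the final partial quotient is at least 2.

[12; 7]

⌊85/7⌋ = 12, remainder 1
⌊7/1⌋ = 7, remainder 0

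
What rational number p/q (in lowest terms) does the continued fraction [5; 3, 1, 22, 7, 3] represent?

10579/2014

Starting at the tail and folding back:
Start with 3.
7 + 1/(3/1) = 7 + 1/3 = 22/3
22 + 1/(22/3) = 22 + 3/22 = 487/22
1 + 1/(487/22) = 1 + 22/487 = 509/487
3 + 1/(509/487) = 3 + 487/509 = 2014/509
5 + 1/(2014/509) = 5 + 509/2014 = 10579/2014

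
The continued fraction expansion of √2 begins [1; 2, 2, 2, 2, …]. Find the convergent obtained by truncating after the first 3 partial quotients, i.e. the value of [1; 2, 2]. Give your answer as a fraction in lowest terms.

Build up convergents one term at a time:
a_0 = 1: 1/1
a_1 = 2: 3/2
a_2 = 2: 7/5

7/5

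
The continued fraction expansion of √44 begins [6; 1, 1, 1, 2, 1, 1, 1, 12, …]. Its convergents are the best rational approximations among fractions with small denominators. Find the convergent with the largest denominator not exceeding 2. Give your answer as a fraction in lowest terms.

13/2

a_0 = 6: 6/1  (≤ bound)
a_1 = 1: 7/1  (≤ bound)
a_2 = 1: 13/2  (≤ bound)
a_3 = 1: 20/3  (> 2, stop)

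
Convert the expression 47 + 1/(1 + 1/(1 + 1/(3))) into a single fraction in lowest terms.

333/7

Build up convergents one term at a time:
a_0 = 47: 47/1
a_1 = 1: 48/1
a_2 = 1: 95/2
a_3 = 3: 333/7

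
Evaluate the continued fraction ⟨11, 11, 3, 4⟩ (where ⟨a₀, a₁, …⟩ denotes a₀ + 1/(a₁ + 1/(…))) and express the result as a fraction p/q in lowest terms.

Start with 4.
3 + 1/(4/1) = 3 + 1/4 = 13/4
11 + 1/(13/4) = 11 + 4/13 = 147/13
11 + 1/(147/13) = 11 + 13/147 = 1630/147

1630/147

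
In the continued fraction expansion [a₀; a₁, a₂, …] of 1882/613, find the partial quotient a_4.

1882 ÷ 613 → quotient 3, remainder 43
613 ÷ 43 → quotient 14, remainder 11
43 ÷ 11 → quotient 3, remainder 10
11 ÷ 10 → quotient 1, remainder 1
10 ÷ 1 → quotient 10, remainder 0

10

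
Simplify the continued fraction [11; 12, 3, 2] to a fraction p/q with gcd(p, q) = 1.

Start with 2.
3 + 1/(2/1) = 3 + 1/2 = 7/2
12 + 1/(7/2) = 12 + 2/7 = 86/7
11 + 1/(86/7) = 11 + 7/86 = 953/86

953/86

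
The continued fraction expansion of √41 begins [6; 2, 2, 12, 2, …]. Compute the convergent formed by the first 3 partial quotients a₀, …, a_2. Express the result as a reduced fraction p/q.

Start with 2.
2 + 1/(2/1) = 2 + 1/2 = 5/2
6 + 1/(5/2) = 6 + 2/5 = 32/5

32/5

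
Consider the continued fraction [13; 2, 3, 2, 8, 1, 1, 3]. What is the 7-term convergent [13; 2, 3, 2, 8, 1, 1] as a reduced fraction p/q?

Start with 1.
1 + 1/(1/1) = 1 + 1/1 = 2/1
8 + 1/(2/1) = 8 + 1/2 = 17/2
2 + 1/(17/2) = 2 + 2/17 = 36/17
3 + 1/(36/17) = 3 + 17/36 = 125/36
2 + 1/(125/36) = 2 + 36/125 = 286/125
13 + 1/(286/125) = 13 + 125/286 = 3843/286

3843/286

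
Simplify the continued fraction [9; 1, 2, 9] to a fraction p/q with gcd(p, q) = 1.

271/28

Start with 9.
2 + 1/(9/1) = 2 + 1/9 = 19/9
1 + 1/(19/9) = 1 + 9/19 = 28/19
9 + 1/(28/19) = 9 + 19/28 = 271/28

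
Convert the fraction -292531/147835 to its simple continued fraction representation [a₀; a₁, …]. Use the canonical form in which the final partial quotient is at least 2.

[-2; 47, 10, 2, 1, 1, 6, 9]

-292531 = -2·147835 + 3139, so a_0 = -2
147835 = 47·3139 + 302, so a_1 = 47
3139 = 10·302 + 119, so a_2 = 10
302 = 2·119 + 64, so a_3 = 2
119 = 1·64 + 55, so a_4 = 1
64 = 1·55 + 9, so a_5 = 1
55 = 6·9 + 1, so a_6 = 6
9 = 9·1 + 0, so a_7 = 9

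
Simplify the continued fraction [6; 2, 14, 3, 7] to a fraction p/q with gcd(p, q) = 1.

4227/652

a_0 = 6: 6/1
a_1 = 2: 13/2
a_2 = 14: 188/29
a_3 = 3: 577/89
a_4 = 7: 4227/652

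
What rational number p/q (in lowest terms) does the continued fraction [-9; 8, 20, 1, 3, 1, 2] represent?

-20787/2342

a_0 = -9: -9/1
a_1 = 8: -71/8
a_2 = 20: -1429/161
a_3 = 1: -1500/169
a_4 = 3: -5929/668
a_5 = 1: -7429/837
a_6 = 2: -20787/2342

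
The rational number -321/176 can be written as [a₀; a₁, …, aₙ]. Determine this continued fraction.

[-2; 5, 1, 2, 10]

-321 = -2·176 + 31, so a_0 = -2
176 = 5·31 + 21, so a_1 = 5
31 = 1·21 + 10, so a_2 = 1
21 = 2·10 + 1, so a_3 = 2
10 = 10·1 + 0, so a_4 = 10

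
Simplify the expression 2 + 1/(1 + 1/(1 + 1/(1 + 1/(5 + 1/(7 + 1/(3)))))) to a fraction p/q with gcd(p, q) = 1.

a_0 = 2: 2/1
a_1 = 1: 3/1
a_2 = 1: 5/2
a_3 = 1: 8/3
a_4 = 5: 45/17
a_5 = 7: 323/122
a_6 = 3: 1014/383

1014/383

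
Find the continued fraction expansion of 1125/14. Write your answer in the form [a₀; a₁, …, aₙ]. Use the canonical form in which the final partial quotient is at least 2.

1125 = 80·14 + 5, so a_0 = 80
14 = 2·5 + 4, so a_1 = 2
5 = 1·4 + 1, so a_2 = 1
4 = 4·1 + 0, so a_3 = 4

[80; 2, 1, 4]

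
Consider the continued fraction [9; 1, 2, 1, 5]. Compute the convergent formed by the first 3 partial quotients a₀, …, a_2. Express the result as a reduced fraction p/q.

Collapse the nested fraction from the inside out:
Start with 2.
1 + 1/(2/1) = 1 + 1/2 = 3/2
9 + 1/(3/2) = 9 + 2/3 = 29/3

29/3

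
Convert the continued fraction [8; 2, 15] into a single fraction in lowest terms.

263/31

Start with 15.
2 + 1/(15/1) = 2 + 1/15 = 31/15
8 + 1/(31/15) = 8 + 15/31 = 263/31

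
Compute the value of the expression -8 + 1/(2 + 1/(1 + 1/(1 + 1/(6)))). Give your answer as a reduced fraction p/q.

Collapse the nested fraction from the inside out:
Start with 6.
1 + 1/(6/1) = 1 + 1/6 = 7/6
1 + 1/(7/6) = 1 + 6/7 = 13/7
2 + 1/(13/7) = 2 + 7/13 = 33/13
-8 + 1/(33/13) = -8 + 13/33 = -251/33

-251/33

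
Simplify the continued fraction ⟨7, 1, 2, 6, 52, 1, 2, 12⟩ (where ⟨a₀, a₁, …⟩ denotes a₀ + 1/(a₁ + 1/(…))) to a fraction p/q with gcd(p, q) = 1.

285405/37142

Build up convergents one term at a time:
a_0 = 7: 7/1
a_1 = 1: 8/1
a_2 = 2: 23/3
a_3 = 6: 146/19
a_4 = 52: 7615/991
a_5 = 1: 7761/1010
a_6 = 2: 23137/3011
a_7 = 12: 285405/37142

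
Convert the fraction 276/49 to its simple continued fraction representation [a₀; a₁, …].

⌊276/49⌋ = 5, remainder 31
⌊49/31⌋ = 1, remainder 18
⌊31/18⌋ = 1, remainder 13
⌊18/13⌋ = 1, remainder 5
⌊13/5⌋ = 2, remainder 3
⌊5/3⌋ = 1, remainder 2
⌊3/2⌋ = 1, remainder 1
⌊2/1⌋ = 2, remainder 0

[5; 1, 1, 1, 2, 1, 1, 2]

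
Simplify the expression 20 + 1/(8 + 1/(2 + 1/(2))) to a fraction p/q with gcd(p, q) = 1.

845/42

Compute successive convergents:
a_0 = 20: 20/1
a_1 = 8: 161/8
a_2 = 2: 342/17
a_3 = 2: 845/42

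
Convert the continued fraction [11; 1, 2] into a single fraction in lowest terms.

35/3

Use the convergent recurrence hₖ = aₖ·hₖ₋₁ + hₖ₋₂ (and likewise for the denominators kₖ):
a_0 = 11: 11/1
a_1 = 1: 12/1
a_2 = 2: 35/3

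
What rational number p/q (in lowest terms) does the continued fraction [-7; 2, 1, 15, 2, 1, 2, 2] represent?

Start with 2.
2 + 1/(2/1) = 2 + 1/2 = 5/2
1 + 1/(5/2) = 1 + 2/5 = 7/5
2 + 1/(7/5) = 2 + 5/7 = 19/7
15 + 1/(19/7) = 15 + 7/19 = 292/19
1 + 1/(292/19) = 1 + 19/292 = 311/292
2 + 1/(311/292) = 2 + 292/311 = 914/311
-7 + 1/(914/311) = -7 + 311/914 = -6087/914

-6087/914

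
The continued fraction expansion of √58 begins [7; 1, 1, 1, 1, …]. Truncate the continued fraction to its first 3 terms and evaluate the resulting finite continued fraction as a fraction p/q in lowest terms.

15/2

Work from the innermost term outward:
Start with 1.
1 + 1/(1/1) = 1 + 1/1 = 2/1
7 + 1/(2/1) = 7 + 1/2 = 15/2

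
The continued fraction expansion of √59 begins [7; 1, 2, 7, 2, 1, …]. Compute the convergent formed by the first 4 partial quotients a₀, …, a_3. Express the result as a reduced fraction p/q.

Collapse the nested fraction from the inside out:
Start with 7.
2 + 1/(7/1) = 2 + 1/7 = 15/7
1 + 1/(15/7) = 1 + 7/15 = 22/15
7 + 1/(22/15) = 7 + 15/22 = 169/22

169/22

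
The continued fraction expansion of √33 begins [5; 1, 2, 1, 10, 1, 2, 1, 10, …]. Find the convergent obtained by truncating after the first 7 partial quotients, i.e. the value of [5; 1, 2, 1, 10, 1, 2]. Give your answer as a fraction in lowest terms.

a_0 = 5: 5/1
a_1 = 1: 6/1
a_2 = 2: 17/3
a_3 = 1: 23/4
a_4 = 10: 247/43
a_5 = 1: 270/47
a_6 = 2: 787/137

787/137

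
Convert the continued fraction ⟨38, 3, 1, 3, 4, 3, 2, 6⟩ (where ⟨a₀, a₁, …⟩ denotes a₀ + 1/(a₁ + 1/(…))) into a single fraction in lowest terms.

117667/3075

Start with 6.
2 + 1/(6/1) = 2 + 1/6 = 13/6
3 + 1/(13/6) = 3 + 6/13 = 45/13
4 + 1/(45/13) = 4 + 13/45 = 193/45
3 + 1/(193/45) = 3 + 45/193 = 624/193
1 + 1/(624/193) = 1 + 193/624 = 817/624
3 + 1/(817/624) = 3 + 624/817 = 3075/817
38 + 1/(3075/817) = 38 + 817/3075 = 117667/3075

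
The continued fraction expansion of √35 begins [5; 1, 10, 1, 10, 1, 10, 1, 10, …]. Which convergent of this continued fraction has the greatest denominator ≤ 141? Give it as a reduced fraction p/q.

775/131

a_0 = 5: 5/1  (≤ bound)
a_1 = 1: 6/1  (≤ bound)
a_2 = 10: 65/11  (≤ bound)
a_3 = 1: 71/12  (≤ bound)
a_4 = 10: 775/131  (≤ bound)
a_5 = 1: 846/143  (> 141, stop)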